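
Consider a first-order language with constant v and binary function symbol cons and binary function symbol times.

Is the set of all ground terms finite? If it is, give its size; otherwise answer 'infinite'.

infinite

The signature has at least one function symbol (cons, arity 2) and at least one constant (v).
Iterating cons gives infinitely many distinct ground terms: v, cons(v, v), cons(cons(v, v), cons(v, v)), ...
So the Herbrand universe is infinite.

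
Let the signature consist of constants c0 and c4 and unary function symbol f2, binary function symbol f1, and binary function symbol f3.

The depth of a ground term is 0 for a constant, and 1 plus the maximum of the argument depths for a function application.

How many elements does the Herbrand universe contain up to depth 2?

Count level by level. With function symbols f2/1, f1/2, f3/2, the terms of depth ≤ k are the 2 constants together with each function applied to depth-≤(k−1) tuples, so N_k = 2 + N_{k-1} + N_{k-1}^2 + N_{k-1}^2.
N_0 = 2
N_1 = 2 + 2 + 2^2 + 2^2 = 12
N_2 = 2 + 12 + 12^2 + 12^2 = 302

302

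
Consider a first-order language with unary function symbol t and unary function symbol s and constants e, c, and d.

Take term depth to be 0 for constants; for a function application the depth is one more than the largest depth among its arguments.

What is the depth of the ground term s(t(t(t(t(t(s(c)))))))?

7

depth(s(c)) = 1 + depth(c) = 1 + 0 = 1
depth(t(s(c))) = 1 + depth(s(c)) = 1 + 1 = 2
depth(t(t(s(c)))) = 1 + depth(t(s(c))) = 1 + 2 = 3
depth(t(t(t(s(c))))) = 1 + depth(t(t(s(c)))) = 1 + 3 = 4
depth(t(t(t(t(s(c)))))) = 1 + depth(t(t(t(s(c))))) = 1 + 4 = 5
depth(t(t(t(t(t(s(c))))))) = 1 + depth(t(t(t(t(s(c)))))) = 1 + 5 = 6
depth(s(t(t(t(t(t(s(c)))))))) = 1 + depth(t(t(t(t(t(s(c))))))) = 1 + 6 = 7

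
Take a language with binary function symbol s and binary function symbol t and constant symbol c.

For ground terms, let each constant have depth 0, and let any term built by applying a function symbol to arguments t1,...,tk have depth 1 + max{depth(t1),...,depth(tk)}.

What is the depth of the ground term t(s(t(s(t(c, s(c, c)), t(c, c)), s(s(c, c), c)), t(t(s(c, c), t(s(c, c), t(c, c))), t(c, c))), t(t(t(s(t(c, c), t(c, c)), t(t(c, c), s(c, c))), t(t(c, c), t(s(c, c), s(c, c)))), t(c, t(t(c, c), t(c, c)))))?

6

depth(s(c, c)) = 1 + max(0, 0) = 1
depth(t(c, s(c, c))) = 1 + max(0, 1) = 2
depth(t(c, c)) = 1 + max(0, 0) = 1
depth(s(t(c, s(c, c)), t(c, c))) = 1 + max(2, 1) = 3
depth(s(s(c, c), c)) = 1 + max(1, 0) = 2
depth(t(s(t(c, s(c, c)), t(c, c)), s(s(c, c), c))) = 1 + max(3, 2) = 4
depth(t(s(c, c), t(c, c))) = 1 + max(1, 1) = 2
depth(t(s(c, c), t(s(c, c), t(c, c)))) = 1 + max(1, 2) = 3
depth(t(t(s(c, c), t(s(c, c), t(c, c))), t(c, c))) = 1 + max(3, 1) = 4
depth(s(t(s(t(c, s(c, c)), t(c, c)), s(s(c, c), c)), t(t(s(c, c), t(s(c, c), t(c, c))), t(c, c)))) = 1 + max(4, 4) = 5
depth(s(t(c, c), t(c, c))) = 1 + max(1, 1) = 2
depth(t(t(c, c), s(c, c))) = 1 + max(1, 1) = 2
depth(t(s(t(c, c), t(c, c)), t(t(c, c), s(c, c)))) = 1 + max(2, 2) = 3
depth(t(s(c, c), s(c, c))) = 1 + max(1, 1) = 2
depth(t(t(c, c), t(s(c, c), s(c, c)))) = 1 + max(1, 2) = 3
depth(t(t(s(t(c, c), t(c, c)), t(t(c, c), s(c, c))), t(t(c, c), t(s(c, c), s(c, c))))) = 1 + max(3, 3) = 4
depth(t(t(c, c), t(c, c))) = 1 + max(1, 1) = 2
depth(t(c, t(t(c, c), t(c, c)))) = 1 + max(0, 2) = 3
depth(t(t(t(s(t(c, c), t(c, c)), t(t(c, c), s(c, c))), t(t(c, c), t(s(c, c), s(c, c)))), t(c, t(t(c, c), t(c, c))))) = 1 + max(4, 3) = 5
depth(t(s(t(s(t(c, s(c, c)), t(c, c)), s(s(c, c), c)), t(t(s(c, c), t(s(c, c), t(c, c))), t(c, c))), t(t(t(s(t(c, c), t(c, c)), t(t(c, c), s(c, c))), t(t(c, c), t(s(c, c), s(c, c)))), t(c, t(t(c, c), t(c, c)))))) = 1 + max(5, 5) = 6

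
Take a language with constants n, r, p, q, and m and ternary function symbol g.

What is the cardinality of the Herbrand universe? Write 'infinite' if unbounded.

infinite

The signature has at least one function symbol (g, arity 3) and at least one constant (n).
Iterating g gives infinitely many distinct ground terms: n, g(n, n, n), g(g(n, n, n), g(n, n, n), g(n, n, n)), ...
So the Herbrand universe is infinite.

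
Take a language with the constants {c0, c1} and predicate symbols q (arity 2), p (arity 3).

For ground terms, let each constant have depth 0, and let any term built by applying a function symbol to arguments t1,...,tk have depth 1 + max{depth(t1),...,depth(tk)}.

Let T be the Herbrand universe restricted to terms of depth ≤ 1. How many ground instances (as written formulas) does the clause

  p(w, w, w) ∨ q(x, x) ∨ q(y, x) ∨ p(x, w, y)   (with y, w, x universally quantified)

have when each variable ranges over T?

Ground terms of depth ≤ 1:
  With no function symbols every ground term is a constant, so there are exactly 2 ground terms at every depth bound.
  N_0 = 2
  N_1 = 2
So there are 2 ground terms available for substitution.
Each of y, w, x ranges independently over the available ground terms, and distinct assignments produce distinct instances.
Number of ground instances = 2^3 = 8.

8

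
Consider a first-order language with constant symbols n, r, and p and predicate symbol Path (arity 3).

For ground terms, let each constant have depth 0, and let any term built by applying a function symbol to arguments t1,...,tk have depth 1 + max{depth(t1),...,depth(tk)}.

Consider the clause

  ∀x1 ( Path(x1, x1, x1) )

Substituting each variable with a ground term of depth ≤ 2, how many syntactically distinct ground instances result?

3

Ground terms of depth ≤ 2:
  With no function symbols every ground term is a constant, so there are exactly 3 ground terms at every depth bound.
  N_0 = 3
  N_1 = 3
  N_2 = 3
  Explicitly: n, r, p.
So there are 3 ground terms available for substitution.
The variable x1 ranges independently over the available ground terms, and distinct assignments produce distinct instances.
Number of ground instances = 3.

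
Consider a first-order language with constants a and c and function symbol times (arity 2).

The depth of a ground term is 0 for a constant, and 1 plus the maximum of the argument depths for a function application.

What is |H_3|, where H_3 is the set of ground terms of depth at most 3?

If N_k denotes the number of depth-≤k ground terms, the 2 constants give N_0 = 2, and each function symbol of arity r contributes N_{k-1}^r new terms at level k: N_k = 2 + N_{k-1}^2.
N_0 = 2
N_1 = 2 + 2^2 = 6
N_2 = 2 + 6^2 = 38
N_3 = 2 + 38^2 = 1446

1446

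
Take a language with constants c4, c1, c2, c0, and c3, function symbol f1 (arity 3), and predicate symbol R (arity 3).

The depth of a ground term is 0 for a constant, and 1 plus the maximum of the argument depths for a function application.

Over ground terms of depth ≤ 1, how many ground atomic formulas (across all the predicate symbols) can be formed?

2197000

First count ground terms of depth ≤ 1.
Write N_k for the number of ground terms of depth ≤ k. A term of depth ≤ k is either a constant or a function symbol applied to arguments of depth ≤ k−1, so N_k = 5 + N_{k-1}^3.
N_0 = 5
N_1 = 5 + 5^3 = 130
So |H| = 130.
Each predicate of arity r yields |H|^r ground atoms (one per choice of an r-tuple from H):
  R: 130^3 = 2197000
Total ground atoms: 2197000.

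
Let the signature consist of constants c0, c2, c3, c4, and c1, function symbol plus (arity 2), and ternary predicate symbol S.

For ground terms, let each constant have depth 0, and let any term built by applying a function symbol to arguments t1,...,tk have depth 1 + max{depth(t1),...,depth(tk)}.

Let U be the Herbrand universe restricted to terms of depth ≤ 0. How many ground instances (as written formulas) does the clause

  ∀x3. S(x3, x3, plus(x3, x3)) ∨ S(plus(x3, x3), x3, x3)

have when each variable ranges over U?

Ground terms of depth ≤ 0:
  Count level by level. With function symbols plus/2, the terms of depth ≤ k are the 5 constants together with each function applied to depth-≤(k−1) tuples, so N_k = 5 + N_{k-1}^2.
  N_0 = 5
So there are 5 ground terms available for substitution.
The clause has 1 distinct variable (x3), which appears in the body. In the free term algebra distinct substitutions yield syntactically distinct ground instances.
Number of ground instances = 5.

5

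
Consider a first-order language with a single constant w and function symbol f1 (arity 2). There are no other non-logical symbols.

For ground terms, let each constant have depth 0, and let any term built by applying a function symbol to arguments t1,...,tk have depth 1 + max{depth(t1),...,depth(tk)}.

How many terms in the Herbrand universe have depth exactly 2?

3

If N_k denotes the number of depth-≤k ground terms, the 1 constant gives N_0 = 1, and each function symbol of arity r contributes N_{k-1}^r new terms at level k: N_k = 1 + N_{k-1}^2.
N_0 = 1
N_1 = 1 + 1^2 = 2
N_2 = 1 + 2^2 = 5
Terms of depth exactly 2: N_2 − N_1 = 5 − 2 = 3.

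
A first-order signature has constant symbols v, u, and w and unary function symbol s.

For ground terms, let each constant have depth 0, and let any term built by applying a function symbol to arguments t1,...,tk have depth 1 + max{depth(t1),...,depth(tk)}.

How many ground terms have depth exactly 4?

3

Let N_k = |{terms of depth ≤ k}|. Then N_0 = 3 and N_k = 3 + N_{k-1} for k ≥ 1 (one summand per function symbol, arity giving the exponent).
N_0 = 3
N_1 = 3 + 3 = 6
N_2 = 3 + 6 = 9
N_3 = 3 + 9 = 12
N_4 = 3 + 12 = 15
Terms of depth exactly 4: N_4 − N_3 = 15 − 12 = 3.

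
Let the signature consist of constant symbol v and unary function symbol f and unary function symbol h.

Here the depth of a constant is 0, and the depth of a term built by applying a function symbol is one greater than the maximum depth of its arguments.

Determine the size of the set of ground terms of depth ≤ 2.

7

Write N_k for the number of ground terms of depth ≤ k. A term of depth ≤ k is either a constant or a function symbol applied to arguments of depth ≤ k−1, so N_k = 1 + N_{k-1} + N_{k-1}.
N_0 = 1
N_1 = 1 + 1 + 1 = 3
N_2 = 1 + 3 + 3 = 7
Explicitly: v, f(v), f(f(v)), f(h(v)), h(v), h(f(v)), h(h(v)).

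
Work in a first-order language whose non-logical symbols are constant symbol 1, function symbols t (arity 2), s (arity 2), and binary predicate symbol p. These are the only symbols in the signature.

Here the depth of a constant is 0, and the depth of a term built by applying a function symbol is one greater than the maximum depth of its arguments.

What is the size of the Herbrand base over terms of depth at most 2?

First count ground terms of depth ≤ 2.
Let N_k count ground terms of depth at most k. Each non-constant term of depth ≤ k is some function symbol applied to depth-≤(k−1) arguments, giving N_k = 1 + N_{k-1}^2 + N_{k-1}^2.
N_0 = 1
N_1 = 1 + 1^2 + 1^2 = 3
N_2 = 1 + 3^2 + 3^2 = 19
So |H| = 19.
Each predicate of arity r yields |H|^r ground atoms (one per choice of an r-tuple from H):
  p: 19^2 = 361
Total ground atoms: 361.

361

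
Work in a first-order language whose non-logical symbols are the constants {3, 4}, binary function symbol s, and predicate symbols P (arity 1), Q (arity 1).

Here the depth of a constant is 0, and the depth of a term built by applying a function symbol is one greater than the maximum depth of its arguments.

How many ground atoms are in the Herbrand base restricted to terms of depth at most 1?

First count ground terms of depth ≤ 1.
Count level by level. With function symbols s/2, the terms of depth ≤ k are the 2 constants together with each function applied to depth-≤(k−1) tuples, so N_k = 2 + N_{k-1}^2.
N_0 = 2
N_1 = 2 + 2^2 = 6
Explicitly: 3, 4, s(3, 3), s(3, 4), s(4, 3), s(4, 4).
So |H| = 6.
For each predicate symbol, the number of ground atoms is |H| raised to its arity; summing:
  P: 6;  Q: 6
Total ground atoms: 6 + 6 = 12.

12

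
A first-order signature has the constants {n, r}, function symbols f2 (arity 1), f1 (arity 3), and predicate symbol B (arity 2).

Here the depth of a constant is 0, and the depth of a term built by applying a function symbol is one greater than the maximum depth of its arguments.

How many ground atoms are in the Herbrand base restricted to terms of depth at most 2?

First count ground terms of depth ≤ 2.
Let N_k = |{terms of depth ≤ k}|. Then N_0 = 2 and N_k = 2 + N_{k-1} + N_{k-1}^3 for k ≥ 1 (one summand per function symbol, arity giving the exponent).
N_0 = 2
N_1 = 2 + 2 + 2^3 = 12
N_2 = 2 + 12 + 12^3 = 1742
So |H| = 1742.
For each predicate symbol, the number of ground atoms is |H| raised to its arity; summing:
  B: 1742^2 = 3034564
Total ground atoms: 3034564.

3034564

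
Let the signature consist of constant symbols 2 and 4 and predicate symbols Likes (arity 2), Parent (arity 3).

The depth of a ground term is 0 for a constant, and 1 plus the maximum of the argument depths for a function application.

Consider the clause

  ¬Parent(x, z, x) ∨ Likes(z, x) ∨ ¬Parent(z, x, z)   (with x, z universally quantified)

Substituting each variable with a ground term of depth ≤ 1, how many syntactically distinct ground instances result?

4

Ground terms of depth ≤ 1:
  With no function symbols every ground term is a constant, so there are exactly 2 ground terms at every depth bound.
  N_0 = 2
  N_1 = 2
  Explicitly: 2, 4.
So there are 2 ground terms available for substitution.
The clause has 2 distinct variables (x, z), each appearing in the body. In the free term algebra distinct substitutions yield syntactically distinct ground instances.
Number of ground instances = 2^2 = 4.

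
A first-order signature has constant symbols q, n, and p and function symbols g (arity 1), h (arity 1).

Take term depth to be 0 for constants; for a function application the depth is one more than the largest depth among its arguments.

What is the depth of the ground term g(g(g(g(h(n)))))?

depth(h(n)) = 1 + depth(n) = 1 + 0 = 1
depth(g(h(n))) = 1 + depth(h(n)) = 1 + 1 = 2
depth(g(g(h(n)))) = 1 + depth(g(h(n))) = 1 + 2 = 3
depth(g(g(g(h(n))))) = 1 + depth(g(g(h(n)))) = 1 + 3 = 4
depth(g(g(g(g(h(n)))))) = 1 + depth(g(g(g(h(n))))) = 1 + 4 = 5

5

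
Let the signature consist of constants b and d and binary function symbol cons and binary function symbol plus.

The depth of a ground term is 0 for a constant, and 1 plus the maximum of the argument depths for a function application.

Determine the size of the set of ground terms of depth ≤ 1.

Let N_k = |{terms of depth ≤ k}|. Then N_0 = 2 and N_k = 2 + N_{k-1}^2 + N_{k-1}^2 for k ≥ 1 (one summand per function symbol, arity giving the exponent).
N_0 = 2
N_1 = 2 + 2^2 + 2^2 = 10

10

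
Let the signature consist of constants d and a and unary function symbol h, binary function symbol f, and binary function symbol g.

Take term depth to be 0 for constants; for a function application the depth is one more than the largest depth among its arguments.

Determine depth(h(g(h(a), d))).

depth(h(a)) = 1 + depth(a) = 1 + 0 = 1
depth(g(h(a), d)) = 1 + max(1, 0) = 2
depth(h(g(h(a), d))) = 1 + depth(g(h(a), d)) = 1 + 2 = 3

3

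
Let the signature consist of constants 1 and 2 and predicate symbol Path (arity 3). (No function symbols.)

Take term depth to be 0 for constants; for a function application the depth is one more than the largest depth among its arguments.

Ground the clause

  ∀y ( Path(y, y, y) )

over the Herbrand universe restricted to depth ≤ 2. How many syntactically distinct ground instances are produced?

2

Ground terms of depth ≤ 2:
  With no function symbols every ground term is a constant, so there are exactly 2 ground terms at every depth bound.
  N_0 = 2
  N_1 = 2
  N_2 = 2
  Explicitly: 1, 2.
So there are 2 ground terms available for substitution.
The clause has 1 distinct variable (y), which appears in the body. In the free term algebra distinct substitutions yield syntactically distinct ground instances.
Number of ground instances = 2.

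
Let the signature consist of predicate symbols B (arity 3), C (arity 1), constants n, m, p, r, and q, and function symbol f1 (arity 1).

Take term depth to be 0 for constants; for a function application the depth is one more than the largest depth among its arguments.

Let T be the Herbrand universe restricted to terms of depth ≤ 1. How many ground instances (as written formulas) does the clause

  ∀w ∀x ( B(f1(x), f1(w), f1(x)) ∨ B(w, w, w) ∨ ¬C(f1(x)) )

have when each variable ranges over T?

Ground terms of depth ≤ 1:
  If N_k denotes the number of depth-≤k ground terms, the 5 constants give N_0 = 5, and each function symbol of arity r contributes N_{k-1}^r new terms at level k: N_k = 5 + N_{k-1}.
  N_0 = 5
  N_1 = 5 + 5 = 10
So there are 10 ground terms available for substitution.
The clause has 2 distinct variables (w, x), each appearing in the body. In the free term algebra distinct substitutions yield syntactically distinct ground instances.
Number of ground instances = 10^2 = 100.

100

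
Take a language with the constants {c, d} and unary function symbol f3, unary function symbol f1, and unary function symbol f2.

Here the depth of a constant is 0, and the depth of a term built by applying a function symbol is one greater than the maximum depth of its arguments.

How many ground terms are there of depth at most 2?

26

Let N_k = |{terms of depth ≤ k}|. Then N_0 = 2 and N_k = 2 + N_{k-1} + N_{k-1} + N_{k-1} for k ≥ 1 (one summand per function symbol, arity giving the exponent).
N_0 = 2
N_1 = 2 + 2 + 2 + 2 = 8
N_2 = 2 + 8 + 8 + 8 = 26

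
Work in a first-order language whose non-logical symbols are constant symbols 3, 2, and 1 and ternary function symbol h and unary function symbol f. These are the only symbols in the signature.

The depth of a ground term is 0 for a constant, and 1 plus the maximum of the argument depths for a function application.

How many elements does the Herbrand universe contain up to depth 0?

3

If N_k denotes the number of depth-≤k ground terms, the 3 constants give N_0 = 3, and each function symbol of arity r contributes N_{k-1}^r new terms at level k: N_k = 3 + N_{k-1}^3 + N_{k-1}.
N_0 = 3
Explicitly: 3, 2, 1.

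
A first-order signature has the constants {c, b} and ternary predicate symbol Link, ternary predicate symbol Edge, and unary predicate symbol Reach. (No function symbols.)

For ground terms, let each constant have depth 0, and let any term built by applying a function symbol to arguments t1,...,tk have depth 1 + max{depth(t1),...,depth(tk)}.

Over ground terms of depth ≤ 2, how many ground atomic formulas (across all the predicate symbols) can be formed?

18

First count ground terms of depth ≤ 2.
With no function symbols every ground term is a constant, so there are exactly 2 ground terms at every depth bound.
N_0 = 2
N_1 = 2
N_2 = 2
Explicitly: c, b.
So |H| = 2.
A ground atom is a predicate applied to a tuple of terms from H, so the count is the sum over predicates of |H|^arity:
  Link: 2^3 = 8;  Edge: 2^3 = 8;  Reach: 2
Total ground atoms: 8 + 8 + 2 = 18.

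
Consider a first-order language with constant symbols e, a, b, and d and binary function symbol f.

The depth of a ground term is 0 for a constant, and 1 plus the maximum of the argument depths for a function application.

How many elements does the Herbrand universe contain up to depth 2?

404

Count level by level. With function symbols f/2, the terms of depth ≤ k are the 4 constants together with each function applied to depth-≤(k−1) tuples, so N_k = 4 + N_{k-1}^2.
N_0 = 4
N_1 = 4 + 4^2 = 20
N_2 = 4 + 20^2 = 404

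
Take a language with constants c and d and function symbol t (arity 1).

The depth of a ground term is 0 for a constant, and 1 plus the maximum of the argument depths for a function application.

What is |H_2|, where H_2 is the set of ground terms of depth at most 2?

Let N_k count ground terms of depth at most k. Each non-constant term of depth ≤ k is some function symbol applied to depth-≤(k−1) arguments, giving N_k = 2 + N_{k-1}.
N_0 = 2
N_1 = 2 + 2 = 4
N_2 = 2 + 4 = 6

6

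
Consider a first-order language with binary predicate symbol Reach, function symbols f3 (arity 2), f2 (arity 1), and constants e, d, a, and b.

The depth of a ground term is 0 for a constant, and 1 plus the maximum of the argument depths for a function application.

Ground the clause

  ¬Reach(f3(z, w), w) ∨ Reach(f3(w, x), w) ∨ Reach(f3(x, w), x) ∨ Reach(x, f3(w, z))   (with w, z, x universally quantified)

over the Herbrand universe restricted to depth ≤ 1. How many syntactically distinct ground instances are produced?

Ground terms of depth ≤ 1:
  Let N_k = |{terms of depth ≤ k}|. Then N_0 = 4 and N_k = 4 + N_{k-1}^2 + N_{k-1} for k ≥ 1 (one summand per function symbol, arity giving the exponent).
  N_0 = 4
  N_1 = 4 + 4^2 + 4 = 24
So there are 24 ground terms available for substitution.
There are 3 variables to instantiate (w, z, x), each occurring in at least one literal, so different choices give different ground instances.
Number of ground instances = 24^3 = 13824.

13824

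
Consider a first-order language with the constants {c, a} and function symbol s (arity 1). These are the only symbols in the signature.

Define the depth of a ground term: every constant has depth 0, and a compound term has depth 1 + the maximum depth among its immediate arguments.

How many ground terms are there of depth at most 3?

Write N_k for the number of ground terms of depth ≤ k. A term of depth ≤ k is either a constant or a function symbol applied to arguments of depth ≤ k−1, so N_k = 2 + N_{k-1}.
N_0 = 2
N_1 = 2 + 2 = 4
N_2 = 2 + 4 = 6
N_3 = 2 + 6 = 8

8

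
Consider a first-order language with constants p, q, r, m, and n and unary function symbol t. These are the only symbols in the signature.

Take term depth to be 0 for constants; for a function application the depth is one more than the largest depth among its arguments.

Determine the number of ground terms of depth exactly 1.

5

Let N_k = |{terms of depth ≤ k}|. Then N_0 = 5 and N_k = 5 + N_{k-1} for k ≥ 1 (one summand per function symbol, arity giving the exponent).
N_0 = 5
N_1 = 5 + 5 = 10
Terms of depth exactly 1: N_1 − N_0 = 10 − 5 = 5.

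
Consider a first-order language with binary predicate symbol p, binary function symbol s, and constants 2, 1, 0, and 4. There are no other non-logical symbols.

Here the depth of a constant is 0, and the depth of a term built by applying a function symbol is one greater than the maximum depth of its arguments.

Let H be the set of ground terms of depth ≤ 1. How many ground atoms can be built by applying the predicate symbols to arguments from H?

400

First count ground terms of depth ≤ 1.
Let N_k count ground terms of depth at most k. Each non-constant term of depth ≤ k is some function symbol applied to depth-≤(k−1) arguments, giving N_k = 4 + N_{k-1}^2.
N_0 = 4
N_1 = 4 + 4^2 = 20
So |H| = 20.
A ground atom is a predicate applied to a tuple of terms from H, so the count is the sum over predicates of |H|^arity:
  p: 20^2 = 400
Total ground atoms: 400.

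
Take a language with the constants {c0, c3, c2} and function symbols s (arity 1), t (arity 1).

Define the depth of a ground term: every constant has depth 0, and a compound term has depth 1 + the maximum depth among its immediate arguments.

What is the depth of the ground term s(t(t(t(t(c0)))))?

depth(t(c0)) = 1 + depth(c0) = 1 + 0 = 1
depth(t(t(c0))) = 1 + depth(t(c0)) = 1 + 1 = 2
depth(t(t(t(c0)))) = 1 + depth(t(t(c0))) = 1 + 2 = 3
depth(t(t(t(t(c0))))) = 1 + depth(t(t(t(c0)))) = 1 + 3 = 4
depth(s(t(t(t(t(c0)))))) = 1 + depth(t(t(t(t(c0))))) = 1 + 4 = 5

5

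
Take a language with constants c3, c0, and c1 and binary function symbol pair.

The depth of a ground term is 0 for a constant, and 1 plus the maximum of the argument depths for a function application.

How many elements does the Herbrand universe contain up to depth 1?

12

Write N_k for the number of ground terms of depth ≤ k. A term of depth ≤ k is either a constant or a function symbol applied to arguments of depth ≤ k−1, so N_k = 3 + N_{k-1}^2.
N_0 = 3
N_1 = 3 + 3^2 = 12
Explicitly: c3, c0, c1, pair(c3, c3), pair(c3, c0), pair(c3, c1), pair(c0, c3), pair(c0, c0), pair(c0, c1), pair(c1, c3), pair(c1, c0), pair(c1, c1).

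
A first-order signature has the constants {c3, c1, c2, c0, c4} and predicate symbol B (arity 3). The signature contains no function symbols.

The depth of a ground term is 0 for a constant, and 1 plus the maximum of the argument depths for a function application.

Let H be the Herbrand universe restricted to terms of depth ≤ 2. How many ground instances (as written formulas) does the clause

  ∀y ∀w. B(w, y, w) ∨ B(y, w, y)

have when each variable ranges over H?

Ground terms of depth ≤ 2:
  With no function symbols every ground term is a constant, so there are exactly 5 ground terms at every depth bound.
  N_0 = 5
  N_1 = 5
  N_2 = 5
So there are 5 ground terms available for substitution.
The clause has 2 distinct variables (y, w), each appearing in the body. In the free term algebra distinct substitutions yield syntactically distinct ground instances.
Number of ground instances = 5^2 = 25.

25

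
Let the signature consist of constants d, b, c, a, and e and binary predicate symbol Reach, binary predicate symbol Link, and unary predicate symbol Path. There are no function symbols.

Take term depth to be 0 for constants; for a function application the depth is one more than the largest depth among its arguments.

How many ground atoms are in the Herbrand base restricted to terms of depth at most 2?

55

First count ground terms of depth ≤ 2.
With no function symbols every ground term is a constant, so there are exactly 5 ground terms at every depth bound.
N_0 = 5
N_1 = 5
N_2 = 5
Explicitly: d, b, c, a, e.
So |H| = 5.
Each predicate of arity r yields |H|^r ground atoms (one per choice of an r-tuple from H):
  Reach: 5^2 = 25;  Link: 5^2 = 25;  Path: 5
Total ground atoms: 25 + 25 + 5 = 55.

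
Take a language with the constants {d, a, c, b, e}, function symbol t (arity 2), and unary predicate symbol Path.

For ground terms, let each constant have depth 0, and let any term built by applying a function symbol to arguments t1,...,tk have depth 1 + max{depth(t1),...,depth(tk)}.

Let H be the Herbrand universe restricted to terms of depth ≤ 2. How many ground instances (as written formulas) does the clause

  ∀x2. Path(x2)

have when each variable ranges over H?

905

Ground terms of depth ≤ 2:
  Let N_k count ground terms of depth at most k. Each non-constant term of depth ≤ k is some function symbol applied to depth-≤(k−1) arguments, giving N_k = 5 + N_{k-1}^2.
  N_0 = 5
  N_1 = 5 + 5^2 = 30
  N_2 = 5 + 30^2 = 905
So there are 905 ground terms available for substitution.
There is 1 variable to instantiate (x2),  occurring in at least one literal, so different choices give different ground instances.
Number of ground instances = 905.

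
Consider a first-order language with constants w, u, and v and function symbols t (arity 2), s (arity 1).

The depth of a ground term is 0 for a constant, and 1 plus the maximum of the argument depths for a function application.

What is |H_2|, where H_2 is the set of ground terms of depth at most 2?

Let N_k = |{terms of depth ≤ k}|. Then N_0 = 3 and N_k = 3 + N_{k-1}^2 + N_{k-1} for k ≥ 1 (one summand per function symbol, arity giving the exponent).
N_0 = 3
N_1 = 3 + 3^2 + 3 = 15
N_2 = 3 + 15^2 + 15 = 243

243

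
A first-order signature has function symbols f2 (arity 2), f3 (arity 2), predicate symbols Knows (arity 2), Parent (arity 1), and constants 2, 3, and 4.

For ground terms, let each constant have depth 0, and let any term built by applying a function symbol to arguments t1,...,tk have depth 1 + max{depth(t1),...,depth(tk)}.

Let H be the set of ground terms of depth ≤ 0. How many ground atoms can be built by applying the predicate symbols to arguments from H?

First count ground terms of depth ≤ 0.
Write N_k for the number of ground terms of depth ≤ k. A term of depth ≤ k is either a constant or a function symbol applied to arguments of depth ≤ k−1, so N_k = 3 + N_{k-1}^2 + N_{k-1}^2.
N_0 = 3
So |H| = 3.
A ground atom is a predicate applied to a tuple of terms from H, so the count is the sum over predicates of |H|^arity:
  Knows: 3^2 = 9;  Parent: 3
Total ground atoms: 9 + 3 = 12.

12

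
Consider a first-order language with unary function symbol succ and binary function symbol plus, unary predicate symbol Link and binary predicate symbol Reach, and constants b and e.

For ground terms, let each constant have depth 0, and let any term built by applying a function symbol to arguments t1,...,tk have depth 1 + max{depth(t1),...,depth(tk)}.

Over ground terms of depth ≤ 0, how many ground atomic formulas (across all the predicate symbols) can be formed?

6

First count ground terms of depth ≤ 0.
If N_k denotes the number of depth-≤k ground terms, the 2 constants give N_0 = 2, and each function symbol of arity r contributes N_{k-1}^r new terms at level k: N_k = 2 + N_{k-1} + N_{k-1}^2.
N_0 = 2
Explicitly: b, e.
So |H| = 2.
A ground atom is a predicate applied to a tuple of terms from H, so the count is the sum over predicates of |H|^arity:
  Link: 2;  Reach: 2^2 = 4
Total ground atoms: 2 + 4 = 6.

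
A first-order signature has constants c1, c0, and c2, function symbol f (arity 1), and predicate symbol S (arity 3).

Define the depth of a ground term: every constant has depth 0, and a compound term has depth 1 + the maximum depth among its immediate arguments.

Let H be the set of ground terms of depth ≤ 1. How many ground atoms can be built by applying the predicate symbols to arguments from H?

216

First count ground terms of depth ≤ 1.
Let N_k = |{terms of depth ≤ k}|. Then N_0 = 3 and N_k = 3 + N_{k-1} for k ≥ 1 (one summand per function symbol, arity giving the exponent).
N_0 = 3
N_1 = 3 + 3 = 6
Explicitly: c1, c0, c2, f(c1), f(c0), f(c2).
So |H| = 6.
For each predicate symbol, the number of ground atoms is |H| raised to its arity; summing:
  S: 6^3 = 216
Total ground atoms: 216.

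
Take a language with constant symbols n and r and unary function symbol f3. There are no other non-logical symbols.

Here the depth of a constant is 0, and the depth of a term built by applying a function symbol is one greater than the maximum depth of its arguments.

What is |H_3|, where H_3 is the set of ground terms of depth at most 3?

If N_k denotes the number of depth-≤k ground terms, the 2 constants give N_0 = 2, and each function symbol of arity r contributes N_{k-1}^r new terms at level k: N_k = 2 + N_{k-1}.
N_0 = 2
N_1 = 2 + 2 = 4
N_2 = 2 + 4 = 6
N_3 = 2 + 6 = 8

8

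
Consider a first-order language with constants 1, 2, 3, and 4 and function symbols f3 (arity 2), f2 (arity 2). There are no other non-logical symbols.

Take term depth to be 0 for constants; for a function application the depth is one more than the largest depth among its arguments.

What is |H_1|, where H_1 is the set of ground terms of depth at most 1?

36

If N_k denotes the number of depth-≤k ground terms, the 4 constants give N_0 = 4, and each function symbol of arity r contributes N_{k-1}^r new terms at level k: N_k = 4 + N_{k-1}^2 + N_{k-1}^2.
N_0 = 4
N_1 = 4 + 4^2 + 4^2 = 36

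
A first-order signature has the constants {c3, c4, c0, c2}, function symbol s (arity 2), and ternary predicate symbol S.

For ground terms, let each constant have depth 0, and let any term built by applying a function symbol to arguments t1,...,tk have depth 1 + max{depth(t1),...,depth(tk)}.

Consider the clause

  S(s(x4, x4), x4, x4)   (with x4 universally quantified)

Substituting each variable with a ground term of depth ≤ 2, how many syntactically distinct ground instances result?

404

Ground terms of depth ≤ 2:
  Count level by level. With function symbols s/2, the terms of depth ≤ k are the 4 constants together with each function applied to depth-≤(k−1) tuples, so N_k = 4 + N_{k-1}^2.
  N_0 = 4
  N_1 = 4 + 4^2 = 20
  N_2 = 4 + 20^2 = 404
So there are 404 ground terms available for substitution.
The clause has 1 distinct variable (x4), which appears in the body. In the free term algebra distinct substitutions yield syntactically distinct ground instances.
Number of ground instances = 404.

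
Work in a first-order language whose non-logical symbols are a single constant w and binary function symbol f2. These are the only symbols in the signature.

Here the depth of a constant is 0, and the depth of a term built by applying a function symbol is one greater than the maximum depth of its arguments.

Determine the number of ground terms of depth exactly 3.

21

Let N_k = |{terms of depth ≤ k}|. Then N_0 = 1 and N_k = 1 + N_{k-1}^2 for k ≥ 1 (one summand per function symbol, arity giving the exponent).
N_0 = 1
N_1 = 1 + 1^2 = 2
N_2 = 1 + 2^2 = 5
N_3 = 1 + 5^2 = 26
Terms of depth exactly 3: N_3 − N_2 = 26 − 5 = 21.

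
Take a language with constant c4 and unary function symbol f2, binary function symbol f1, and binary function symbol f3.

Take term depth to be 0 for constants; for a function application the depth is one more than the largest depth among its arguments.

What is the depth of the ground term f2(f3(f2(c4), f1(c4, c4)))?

3

depth(f2(c4)) = 1 + depth(c4) = 1 + 0 = 1
depth(f1(c4, c4)) = 1 + max(0, 0) = 1
depth(f3(f2(c4), f1(c4, c4))) = 1 + max(1, 1) = 2
depth(f2(f3(f2(c4), f1(c4, c4)))) = 1 + depth(f3(f2(c4), f1(c4, c4))) = 1 + 2 = 3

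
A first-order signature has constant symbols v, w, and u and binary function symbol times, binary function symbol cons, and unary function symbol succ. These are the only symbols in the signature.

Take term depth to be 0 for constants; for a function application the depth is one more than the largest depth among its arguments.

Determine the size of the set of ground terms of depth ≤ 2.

Write N_k for the number of ground terms of depth ≤ k. A term of depth ≤ k is either a constant or a function symbol applied to arguments of depth ≤ k−1, so N_k = 3 + N_{k-1}^2 + N_{k-1}^2 + N_{k-1}.
N_0 = 3
N_1 = 3 + 3^2 + 3^2 + 3 = 24
N_2 = 3 + 24^2 + 24^2 + 24 = 1179

1179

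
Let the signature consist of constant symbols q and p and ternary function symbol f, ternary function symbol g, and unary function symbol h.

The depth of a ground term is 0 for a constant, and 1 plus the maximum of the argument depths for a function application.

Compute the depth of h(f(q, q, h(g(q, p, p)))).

4

depth(g(q, p, p)) = 1 + max(0, 0, 0) = 1
depth(h(g(q, p, p))) = 1 + depth(g(q, p, p)) = 1 + 1 = 2
depth(f(q, q, h(g(q, p, p)))) = 1 + max(0, 0, 2) = 3
depth(h(f(q, q, h(g(q, p, p))))) = 1 + depth(f(q, q, h(g(q, p, p)))) = 1 + 3 = 4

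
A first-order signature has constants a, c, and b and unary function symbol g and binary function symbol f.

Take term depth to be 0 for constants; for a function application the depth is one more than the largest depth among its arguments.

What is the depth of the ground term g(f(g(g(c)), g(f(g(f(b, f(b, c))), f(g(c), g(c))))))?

depth(g(c)) = 1 + depth(c) = 1 + 0 = 1
depth(g(g(c))) = 1 + depth(g(c)) = 1 + 1 = 2
depth(f(b, c)) = 1 + max(0, 0) = 1
depth(f(b, f(b, c))) = 1 + max(0, 1) = 2
depth(g(f(b, f(b, c)))) = 1 + depth(f(b, f(b, c))) = 1 + 2 = 3
depth(f(g(c), g(c))) = 1 + max(1, 1) = 2
depth(f(g(f(b, f(b, c))), f(g(c), g(c)))) = 1 + max(3, 2) = 4
depth(g(f(g(f(b, f(b, c))), f(g(c), g(c))))) = 1 + depth(f(g(f(b, f(b, c))), f(g(c), g(c)))) = 1 + 4 = 5
depth(f(g(g(c)), g(f(g(f(b, f(b, c))), f(g(c), g(c)))))) = 1 + max(2, 5) = 6
depth(g(f(g(g(c)), g(f(g(f(b, f(b, c))), f(g(c), g(c))))))) = 1 + depth(f(g(g(c)), g(f(g(f(b, f(b, c))), f(g(c), g(c)))))) = 1 + 6 = 7

7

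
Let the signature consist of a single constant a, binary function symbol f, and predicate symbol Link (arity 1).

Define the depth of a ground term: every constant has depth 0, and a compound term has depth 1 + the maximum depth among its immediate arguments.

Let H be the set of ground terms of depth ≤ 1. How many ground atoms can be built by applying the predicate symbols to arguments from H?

2

First count ground terms of depth ≤ 1.
Let N_k count ground terms of depth at most k. Each non-constant term of depth ≤ k is some function symbol applied to depth-≤(k−1) arguments, giving N_k = 1 + N_{k-1}^2.
N_0 = 1
N_1 = 1 + 1^2 = 2
Explicitly: a, f(a, a).
So |H| = 2.
Each predicate of arity r yields |H|^r ground atoms (one per choice of an r-tuple from H):
  Link: 2
Total ground atoms: 2.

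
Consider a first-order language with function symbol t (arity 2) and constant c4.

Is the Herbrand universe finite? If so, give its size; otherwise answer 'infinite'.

infinite

The signature has at least one function symbol (t, arity 2) and at least one constant (c4).
Iterating t gives infinitely many distinct ground terms: c4, t(c4, c4), t(t(c4, c4), t(c4, c4)), ...
So the Herbrand universe is infinite.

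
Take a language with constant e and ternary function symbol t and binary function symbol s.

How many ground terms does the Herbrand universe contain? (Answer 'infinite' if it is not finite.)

The signature has at least one function symbol (t, arity 3) and at least one constant (e).
Iterating t gives infinitely many distinct ground terms: e, t(e, e, e), t(t(e, e, e), t(e, e, e), t(e, e, e)), ...
So the Herbrand universe is infinite.

infinite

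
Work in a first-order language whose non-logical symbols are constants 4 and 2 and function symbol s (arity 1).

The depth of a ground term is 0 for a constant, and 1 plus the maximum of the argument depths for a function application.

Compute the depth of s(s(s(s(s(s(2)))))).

depth(s(2)) = 1 + depth(2) = 1 + 0 = 1
depth(s(s(2))) = 1 + depth(s(2)) = 1 + 1 = 2
depth(s(s(s(2)))) = 1 + depth(s(s(2))) = 1 + 2 = 3
depth(s(s(s(s(2))))) = 1 + depth(s(s(s(2)))) = 1 + 3 = 4
depth(s(s(s(s(s(2)))))) = 1 + depth(s(s(s(s(2))))) = 1 + 4 = 5
depth(s(s(s(s(s(s(2))))))) = 1 + depth(s(s(s(s(s(2)))))) = 1 + 5 = 6

6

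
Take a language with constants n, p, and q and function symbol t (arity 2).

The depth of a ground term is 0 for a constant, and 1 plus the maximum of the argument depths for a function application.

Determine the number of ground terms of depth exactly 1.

Let N_k count ground terms of depth at most k. Each non-constant term of depth ≤ k is some function symbol applied to depth-≤(k−1) arguments, giving N_k = 3 + N_{k-1}^2.
N_0 = 3
N_1 = 3 + 3^2 = 12
Terms of depth exactly 1: N_1 − N_0 = 12 − 3 = 9.

9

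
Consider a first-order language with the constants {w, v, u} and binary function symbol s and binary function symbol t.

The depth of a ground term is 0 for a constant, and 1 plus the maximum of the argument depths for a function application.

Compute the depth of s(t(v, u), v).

depth(t(v, u)) = 1 + max(0, 0) = 1
depth(s(t(v, u), v)) = 1 + max(1, 0) = 2

2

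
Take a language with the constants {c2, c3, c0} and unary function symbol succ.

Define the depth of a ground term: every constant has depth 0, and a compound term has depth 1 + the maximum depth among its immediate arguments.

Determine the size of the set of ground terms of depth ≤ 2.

Write N_k for the number of ground terms of depth ≤ k. A term of depth ≤ k is either a constant or a function symbol applied to arguments of depth ≤ k−1, so N_k = 3 + N_{k-1}.
N_0 = 3
N_1 = 3 + 3 = 6
N_2 = 3 + 6 = 9
Explicitly: c2, c3, c0, succ(c2), succ(c3), succ(c0), succ(succ(c2)), succ(succ(c3)), succ(succ(c0)).

9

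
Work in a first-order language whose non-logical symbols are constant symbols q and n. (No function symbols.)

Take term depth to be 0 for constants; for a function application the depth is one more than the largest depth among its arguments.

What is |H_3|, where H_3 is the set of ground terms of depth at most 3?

With no function symbols every ground term is a constant, so there are exactly 2 ground terms at every depth bound.
N_0 = 2
N_1 = 2
N_2 = 2
N_3 = 2
Explicitly: q, n.

2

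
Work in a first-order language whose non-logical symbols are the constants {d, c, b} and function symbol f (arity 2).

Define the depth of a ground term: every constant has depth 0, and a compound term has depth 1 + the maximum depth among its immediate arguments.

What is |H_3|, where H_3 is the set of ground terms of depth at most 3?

Write N_k for the number of ground terms of depth ≤ k. A term of depth ≤ k is either a constant or a function symbol applied to arguments of depth ≤ k−1, so N_k = 3 + N_{k-1}^2.
N_0 = 3
N_1 = 3 + 3^2 = 12
N_2 = 3 + 12^2 = 147
N_3 = 3 + 147^2 = 21612

21612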